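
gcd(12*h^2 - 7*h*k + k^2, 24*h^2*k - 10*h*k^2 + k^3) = 4*h - k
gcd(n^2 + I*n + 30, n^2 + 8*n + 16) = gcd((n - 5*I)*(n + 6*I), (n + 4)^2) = 1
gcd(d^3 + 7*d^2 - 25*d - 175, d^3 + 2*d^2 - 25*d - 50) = d^2 - 25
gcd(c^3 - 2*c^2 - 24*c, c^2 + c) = c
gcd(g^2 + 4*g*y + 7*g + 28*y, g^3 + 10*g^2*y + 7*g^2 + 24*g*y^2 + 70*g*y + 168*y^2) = g^2 + 4*g*y + 7*g + 28*y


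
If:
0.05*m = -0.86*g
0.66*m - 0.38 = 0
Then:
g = -0.03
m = 0.58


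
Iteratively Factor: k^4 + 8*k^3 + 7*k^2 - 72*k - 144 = (k - 3)*(k^3 + 11*k^2 + 40*k + 48) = (k - 3)*(k + 4)*(k^2 + 7*k + 12) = (k - 3)*(k + 4)^2*(k + 3)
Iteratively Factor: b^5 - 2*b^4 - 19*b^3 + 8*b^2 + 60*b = (b + 3)*(b^4 - 5*b^3 - 4*b^2 + 20*b) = b*(b + 3)*(b^3 - 5*b^2 - 4*b + 20) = b*(b - 5)*(b + 3)*(b^2 - 4) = b*(b - 5)*(b - 2)*(b + 3)*(b + 2)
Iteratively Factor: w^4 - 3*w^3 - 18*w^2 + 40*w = (w - 5)*(w^3 + 2*w^2 - 8*w) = (w - 5)*(w + 4)*(w^2 - 2*w) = (w - 5)*(w - 2)*(w + 4)*(w)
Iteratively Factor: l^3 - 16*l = (l - 4)*(l^2 + 4*l) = l*(l - 4)*(l + 4)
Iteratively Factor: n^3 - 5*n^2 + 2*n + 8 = (n + 1)*(n^2 - 6*n + 8) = (n - 2)*(n + 1)*(n - 4)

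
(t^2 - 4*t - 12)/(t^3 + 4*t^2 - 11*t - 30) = (t - 6)/(t^2 + 2*t - 15)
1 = 1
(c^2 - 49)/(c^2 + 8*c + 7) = (c - 7)/(c + 1)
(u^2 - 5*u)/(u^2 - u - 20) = u/(u + 4)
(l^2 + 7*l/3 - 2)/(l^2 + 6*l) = (l^2 + 7*l/3 - 2)/(l*(l + 6))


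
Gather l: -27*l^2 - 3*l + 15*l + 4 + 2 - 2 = -27*l^2 + 12*l + 4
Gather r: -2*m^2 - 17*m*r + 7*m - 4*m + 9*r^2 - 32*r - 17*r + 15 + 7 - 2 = -2*m^2 + 3*m + 9*r^2 + r*(-17*m - 49) + 20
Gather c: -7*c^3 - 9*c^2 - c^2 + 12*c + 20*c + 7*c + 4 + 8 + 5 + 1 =-7*c^3 - 10*c^2 + 39*c + 18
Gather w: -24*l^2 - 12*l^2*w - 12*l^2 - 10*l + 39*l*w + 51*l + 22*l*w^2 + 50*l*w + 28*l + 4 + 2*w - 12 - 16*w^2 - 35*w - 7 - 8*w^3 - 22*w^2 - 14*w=-36*l^2 + 69*l - 8*w^3 + w^2*(22*l - 38) + w*(-12*l^2 + 89*l - 47) - 15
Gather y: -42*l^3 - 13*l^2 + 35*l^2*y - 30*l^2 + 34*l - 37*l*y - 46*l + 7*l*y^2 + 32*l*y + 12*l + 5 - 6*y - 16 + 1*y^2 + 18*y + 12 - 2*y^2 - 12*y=-42*l^3 - 43*l^2 + y^2*(7*l - 1) + y*(35*l^2 - 5*l) + 1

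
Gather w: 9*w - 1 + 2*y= 9*w + 2*y - 1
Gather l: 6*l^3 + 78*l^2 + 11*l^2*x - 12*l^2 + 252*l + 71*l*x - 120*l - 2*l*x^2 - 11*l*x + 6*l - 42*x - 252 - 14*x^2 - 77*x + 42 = 6*l^3 + l^2*(11*x + 66) + l*(-2*x^2 + 60*x + 138) - 14*x^2 - 119*x - 210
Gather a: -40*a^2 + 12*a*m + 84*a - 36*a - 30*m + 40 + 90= -40*a^2 + a*(12*m + 48) - 30*m + 130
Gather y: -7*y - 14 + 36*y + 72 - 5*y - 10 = 24*y + 48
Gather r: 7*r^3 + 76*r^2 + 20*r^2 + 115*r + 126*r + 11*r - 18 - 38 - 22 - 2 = 7*r^3 + 96*r^2 + 252*r - 80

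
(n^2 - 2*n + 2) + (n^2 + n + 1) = 2*n^2 - n + 3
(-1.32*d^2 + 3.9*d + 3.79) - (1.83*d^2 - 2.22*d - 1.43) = -3.15*d^2 + 6.12*d + 5.22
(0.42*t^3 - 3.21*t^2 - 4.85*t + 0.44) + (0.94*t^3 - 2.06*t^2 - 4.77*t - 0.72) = 1.36*t^3 - 5.27*t^2 - 9.62*t - 0.28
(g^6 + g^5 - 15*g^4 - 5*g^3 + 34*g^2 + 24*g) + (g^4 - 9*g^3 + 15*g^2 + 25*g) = g^6 + g^5 - 14*g^4 - 14*g^3 + 49*g^2 + 49*g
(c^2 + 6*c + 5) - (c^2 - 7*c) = 13*c + 5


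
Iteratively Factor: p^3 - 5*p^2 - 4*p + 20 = (p + 2)*(p^2 - 7*p + 10) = (p - 5)*(p + 2)*(p - 2)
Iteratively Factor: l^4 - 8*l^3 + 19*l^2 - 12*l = (l - 1)*(l^3 - 7*l^2 + 12*l) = (l - 4)*(l - 1)*(l^2 - 3*l) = (l - 4)*(l - 3)*(l - 1)*(l)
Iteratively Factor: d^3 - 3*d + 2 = (d - 1)*(d^2 + d - 2) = (d - 1)^2*(d + 2)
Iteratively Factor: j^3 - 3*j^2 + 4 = (j + 1)*(j^2 - 4*j + 4) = (j - 2)*(j + 1)*(j - 2)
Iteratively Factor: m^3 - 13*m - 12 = (m - 4)*(m^2 + 4*m + 3) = (m - 4)*(m + 1)*(m + 3)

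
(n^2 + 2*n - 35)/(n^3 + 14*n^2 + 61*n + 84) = (n - 5)/(n^2 + 7*n + 12)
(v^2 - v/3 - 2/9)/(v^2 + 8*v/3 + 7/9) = (3*v - 2)/(3*v + 7)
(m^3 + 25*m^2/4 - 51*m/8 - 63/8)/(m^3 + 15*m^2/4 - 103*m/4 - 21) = (m - 3/2)/(m - 4)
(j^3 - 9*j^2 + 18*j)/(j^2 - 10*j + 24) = j*(j - 3)/(j - 4)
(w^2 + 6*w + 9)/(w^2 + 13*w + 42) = (w^2 + 6*w + 9)/(w^2 + 13*w + 42)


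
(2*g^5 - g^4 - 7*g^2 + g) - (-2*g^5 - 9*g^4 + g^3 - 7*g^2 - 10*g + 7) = 4*g^5 + 8*g^4 - g^3 + 11*g - 7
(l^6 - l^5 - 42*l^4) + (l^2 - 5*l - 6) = l^6 - l^5 - 42*l^4 + l^2 - 5*l - 6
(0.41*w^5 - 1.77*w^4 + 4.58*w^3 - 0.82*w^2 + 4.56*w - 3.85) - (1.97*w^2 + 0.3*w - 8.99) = 0.41*w^5 - 1.77*w^4 + 4.58*w^3 - 2.79*w^2 + 4.26*w + 5.14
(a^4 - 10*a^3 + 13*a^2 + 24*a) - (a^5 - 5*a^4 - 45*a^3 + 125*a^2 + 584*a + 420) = -a^5 + 6*a^4 + 35*a^3 - 112*a^2 - 560*a - 420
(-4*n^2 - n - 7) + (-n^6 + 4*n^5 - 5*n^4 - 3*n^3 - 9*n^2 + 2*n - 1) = -n^6 + 4*n^5 - 5*n^4 - 3*n^3 - 13*n^2 + n - 8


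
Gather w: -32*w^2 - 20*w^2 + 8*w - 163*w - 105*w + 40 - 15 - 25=-52*w^2 - 260*w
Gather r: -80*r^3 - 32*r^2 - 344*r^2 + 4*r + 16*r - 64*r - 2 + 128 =-80*r^3 - 376*r^2 - 44*r + 126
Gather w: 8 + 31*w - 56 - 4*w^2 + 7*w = -4*w^2 + 38*w - 48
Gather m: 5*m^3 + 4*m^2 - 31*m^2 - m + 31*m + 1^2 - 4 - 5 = 5*m^3 - 27*m^2 + 30*m - 8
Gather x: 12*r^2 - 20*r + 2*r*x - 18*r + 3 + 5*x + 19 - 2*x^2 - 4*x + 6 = 12*r^2 - 38*r - 2*x^2 + x*(2*r + 1) + 28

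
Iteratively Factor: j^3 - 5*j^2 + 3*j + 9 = (j - 3)*(j^2 - 2*j - 3) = (j - 3)*(j + 1)*(j - 3)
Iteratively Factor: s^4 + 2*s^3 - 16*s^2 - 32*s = (s + 4)*(s^3 - 2*s^2 - 8*s) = (s - 4)*(s + 4)*(s^2 + 2*s) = (s - 4)*(s + 2)*(s + 4)*(s)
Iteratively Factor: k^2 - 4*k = (k)*(k - 4)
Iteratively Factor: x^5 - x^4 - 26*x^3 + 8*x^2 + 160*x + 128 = (x + 2)*(x^4 - 3*x^3 - 20*x^2 + 48*x + 64) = (x - 4)*(x + 2)*(x^3 + x^2 - 16*x - 16) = (x - 4)*(x + 2)*(x + 4)*(x^2 - 3*x - 4) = (x - 4)^2*(x + 2)*(x + 4)*(x + 1)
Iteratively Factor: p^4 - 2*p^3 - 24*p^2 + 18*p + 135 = (p - 5)*(p^3 + 3*p^2 - 9*p - 27) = (p - 5)*(p + 3)*(p^2 - 9) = (p - 5)*(p + 3)^2*(p - 3)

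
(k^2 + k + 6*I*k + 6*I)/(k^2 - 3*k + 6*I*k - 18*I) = (k + 1)/(k - 3)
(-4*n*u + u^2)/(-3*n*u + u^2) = (4*n - u)/(3*n - u)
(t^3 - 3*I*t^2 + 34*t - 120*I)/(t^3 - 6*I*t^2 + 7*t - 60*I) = (t + 6*I)/(t + 3*I)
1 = 1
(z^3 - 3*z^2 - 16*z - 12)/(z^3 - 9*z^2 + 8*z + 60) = (z + 1)/(z - 5)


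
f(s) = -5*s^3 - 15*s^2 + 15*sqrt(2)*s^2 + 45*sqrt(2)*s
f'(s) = -15*s^2 - 30*s + 30*sqrt(2)*s + 45*sqrt(2)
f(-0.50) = -29.64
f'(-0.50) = 53.68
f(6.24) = -575.81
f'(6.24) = -442.88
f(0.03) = 1.91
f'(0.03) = 64.00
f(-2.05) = -61.27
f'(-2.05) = -24.87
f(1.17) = 74.96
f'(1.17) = 57.65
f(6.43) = -663.15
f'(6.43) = -476.63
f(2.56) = 119.75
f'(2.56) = -2.85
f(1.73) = 102.80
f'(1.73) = 40.24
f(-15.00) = 17318.38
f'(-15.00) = -3497.76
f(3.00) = 111.84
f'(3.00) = -34.08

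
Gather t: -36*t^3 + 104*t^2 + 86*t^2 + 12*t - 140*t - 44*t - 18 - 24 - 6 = -36*t^3 + 190*t^2 - 172*t - 48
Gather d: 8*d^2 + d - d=8*d^2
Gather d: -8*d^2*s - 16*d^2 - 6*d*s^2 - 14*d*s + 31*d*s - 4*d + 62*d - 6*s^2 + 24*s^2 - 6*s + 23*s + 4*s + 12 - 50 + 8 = d^2*(-8*s - 16) + d*(-6*s^2 + 17*s + 58) + 18*s^2 + 21*s - 30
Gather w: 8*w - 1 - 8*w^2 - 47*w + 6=-8*w^2 - 39*w + 5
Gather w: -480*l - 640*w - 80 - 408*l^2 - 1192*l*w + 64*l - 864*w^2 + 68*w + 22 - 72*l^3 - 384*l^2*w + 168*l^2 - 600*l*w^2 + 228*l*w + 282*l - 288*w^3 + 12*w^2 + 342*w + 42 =-72*l^3 - 240*l^2 - 134*l - 288*w^3 + w^2*(-600*l - 852) + w*(-384*l^2 - 964*l - 230) - 16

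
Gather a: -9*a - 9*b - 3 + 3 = -9*a - 9*b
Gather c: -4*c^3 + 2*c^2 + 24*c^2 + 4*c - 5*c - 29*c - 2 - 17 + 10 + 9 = -4*c^3 + 26*c^2 - 30*c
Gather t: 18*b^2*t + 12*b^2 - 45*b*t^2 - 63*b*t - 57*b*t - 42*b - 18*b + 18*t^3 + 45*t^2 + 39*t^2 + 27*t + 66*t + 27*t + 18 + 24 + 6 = 12*b^2 - 60*b + 18*t^3 + t^2*(84 - 45*b) + t*(18*b^2 - 120*b + 120) + 48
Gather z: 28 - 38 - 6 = -16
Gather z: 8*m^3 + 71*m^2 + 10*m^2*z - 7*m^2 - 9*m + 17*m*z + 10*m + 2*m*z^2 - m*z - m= 8*m^3 + 64*m^2 + 2*m*z^2 + z*(10*m^2 + 16*m)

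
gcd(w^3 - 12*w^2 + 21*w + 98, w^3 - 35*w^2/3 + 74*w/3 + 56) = w - 7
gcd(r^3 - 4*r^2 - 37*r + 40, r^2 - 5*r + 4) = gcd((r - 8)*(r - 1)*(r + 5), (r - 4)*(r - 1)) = r - 1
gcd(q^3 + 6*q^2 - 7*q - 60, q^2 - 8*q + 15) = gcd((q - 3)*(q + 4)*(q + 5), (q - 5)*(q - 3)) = q - 3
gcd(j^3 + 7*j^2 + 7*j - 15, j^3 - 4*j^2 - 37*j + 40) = j^2 + 4*j - 5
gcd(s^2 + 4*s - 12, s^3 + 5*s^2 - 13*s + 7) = 1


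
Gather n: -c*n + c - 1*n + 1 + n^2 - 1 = c + n^2 + n*(-c - 1)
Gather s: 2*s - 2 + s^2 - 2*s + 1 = s^2 - 1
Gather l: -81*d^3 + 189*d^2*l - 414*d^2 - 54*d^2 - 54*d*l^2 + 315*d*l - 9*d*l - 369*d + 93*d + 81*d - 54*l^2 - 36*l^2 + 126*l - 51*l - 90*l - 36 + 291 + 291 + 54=-81*d^3 - 468*d^2 - 195*d + l^2*(-54*d - 90) + l*(189*d^2 + 306*d - 15) + 600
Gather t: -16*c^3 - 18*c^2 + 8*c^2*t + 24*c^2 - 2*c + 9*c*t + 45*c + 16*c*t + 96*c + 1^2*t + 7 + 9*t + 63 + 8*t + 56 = -16*c^3 + 6*c^2 + 139*c + t*(8*c^2 + 25*c + 18) + 126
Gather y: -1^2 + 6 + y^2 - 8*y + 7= y^2 - 8*y + 12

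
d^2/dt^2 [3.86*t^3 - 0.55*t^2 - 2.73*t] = 23.16*t - 1.1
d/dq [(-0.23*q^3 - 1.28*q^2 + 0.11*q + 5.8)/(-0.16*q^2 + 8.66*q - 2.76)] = (0.0368*q^4 - 3.9836*q^3 - 9.1628*q^2 + 8.9216*q - 50.5316)/(0.0256*q^4 - 2.7712*q^3 + 75.8788*q^2 - 47.8032*q + 7.6176)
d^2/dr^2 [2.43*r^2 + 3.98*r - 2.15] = 4.86000000000000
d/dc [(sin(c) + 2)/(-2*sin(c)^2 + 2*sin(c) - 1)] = (8*sin(c) - cos(2*c) - 4)*cos(c)/(-2*sin(c) - cos(2*c) + 2)^2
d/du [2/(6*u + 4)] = -3/(3*u + 2)^2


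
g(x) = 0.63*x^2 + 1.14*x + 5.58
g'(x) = 1.26*x + 1.14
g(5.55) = 31.31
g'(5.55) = 8.13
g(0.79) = 6.87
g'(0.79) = 2.14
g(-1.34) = 5.18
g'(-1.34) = -0.55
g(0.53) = 6.36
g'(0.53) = 1.81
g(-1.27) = 5.15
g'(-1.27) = -0.46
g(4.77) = 25.35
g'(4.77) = 7.15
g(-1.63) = 5.40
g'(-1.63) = -0.91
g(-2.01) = 5.83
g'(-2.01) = -1.39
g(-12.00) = 82.62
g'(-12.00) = -13.98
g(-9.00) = 46.35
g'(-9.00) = -10.20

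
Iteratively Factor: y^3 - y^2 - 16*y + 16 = (y + 4)*(y^2 - 5*y + 4) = (y - 1)*(y + 4)*(y - 4)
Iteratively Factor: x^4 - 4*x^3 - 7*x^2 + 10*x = (x)*(x^3 - 4*x^2 - 7*x + 10) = x*(x - 5)*(x^2 + x - 2) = x*(x - 5)*(x - 1)*(x + 2)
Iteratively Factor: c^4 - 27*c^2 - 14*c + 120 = (c - 2)*(c^3 + 2*c^2 - 23*c - 60) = (c - 5)*(c - 2)*(c^2 + 7*c + 12) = (c - 5)*(c - 2)*(c + 3)*(c + 4)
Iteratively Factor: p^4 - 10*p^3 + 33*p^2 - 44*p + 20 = (p - 2)*(p^3 - 8*p^2 + 17*p - 10) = (p - 5)*(p - 2)*(p^2 - 3*p + 2) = (p - 5)*(p - 2)^2*(p - 1)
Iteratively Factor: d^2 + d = (d + 1)*(d)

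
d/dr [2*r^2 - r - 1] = 4*r - 1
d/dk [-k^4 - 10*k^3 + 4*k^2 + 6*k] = -4*k^3 - 30*k^2 + 8*k + 6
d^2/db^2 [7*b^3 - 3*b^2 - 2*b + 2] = 42*b - 6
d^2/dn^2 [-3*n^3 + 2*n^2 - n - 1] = 4 - 18*n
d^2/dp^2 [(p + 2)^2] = 2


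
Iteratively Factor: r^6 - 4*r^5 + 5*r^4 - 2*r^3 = (r - 2)*(r^5 - 2*r^4 + r^3) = r*(r - 2)*(r^4 - 2*r^3 + r^2) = r*(r - 2)*(r - 1)*(r^3 - r^2) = r^2*(r - 2)*(r - 1)*(r^2 - r) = r^3*(r - 2)*(r - 1)*(r - 1)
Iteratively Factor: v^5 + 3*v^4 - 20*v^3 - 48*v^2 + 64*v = (v - 1)*(v^4 + 4*v^3 - 16*v^2 - 64*v) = (v - 4)*(v - 1)*(v^3 + 8*v^2 + 16*v) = (v - 4)*(v - 1)*(v + 4)*(v^2 + 4*v) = v*(v - 4)*(v - 1)*(v + 4)*(v + 4)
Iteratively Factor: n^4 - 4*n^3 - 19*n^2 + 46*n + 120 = (n + 2)*(n^3 - 6*n^2 - 7*n + 60) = (n + 2)*(n + 3)*(n^2 - 9*n + 20) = (n - 5)*(n + 2)*(n + 3)*(n - 4)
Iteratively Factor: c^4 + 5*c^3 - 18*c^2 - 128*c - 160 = (c + 2)*(c^3 + 3*c^2 - 24*c - 80) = (c + 2)*(c + 4)*(c^2 - c - 20) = (c - 5)*(c + 2)*(c + 4)*(c + 4)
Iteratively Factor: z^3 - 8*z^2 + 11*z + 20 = (z - 4)*(z^2 - 4*z - 5) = (z - 4)*(z + 1)*(z - 5)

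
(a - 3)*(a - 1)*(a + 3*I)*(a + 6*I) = a^4 - 4*a^3 + 9*I*a^3 - 15*a^2 - 36*I*a^2 + 72*a + 27*I*a - 54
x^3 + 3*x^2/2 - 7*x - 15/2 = (x - 5/2)*(x + 1)*(x + 3)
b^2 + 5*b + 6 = (b + 2)*(b + 3)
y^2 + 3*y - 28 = (y - 4)*(y + 7)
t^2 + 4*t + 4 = (t + 2)^2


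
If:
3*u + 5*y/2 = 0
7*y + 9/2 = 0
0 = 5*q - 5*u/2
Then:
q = 15/56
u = 15/28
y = -9/14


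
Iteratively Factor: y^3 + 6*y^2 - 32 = (y + 4)*(y^2 + 2*y - 8) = (y + 4)^2*(y - 2)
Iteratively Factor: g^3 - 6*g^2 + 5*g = (g)*(g^2 - 6*g + 5) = g*(g - 5)*(g - 1)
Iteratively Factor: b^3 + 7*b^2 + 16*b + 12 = (b + 2)*(b^2 + 5*b + 6) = (b + 2)*(b + 3)*(b + 2)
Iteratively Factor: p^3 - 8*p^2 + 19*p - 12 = (p - 3)*(p^2 - 5*p + 4) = (p - 4)*(p - 3)*(p - 1)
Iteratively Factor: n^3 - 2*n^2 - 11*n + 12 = (n - 4)*(n^2 + 2*n - 3) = (n - 4)*(n - 1)*(n + 3)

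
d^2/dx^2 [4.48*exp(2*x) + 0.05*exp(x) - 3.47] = (17.92*exp(x) + 0.05)*exp(x)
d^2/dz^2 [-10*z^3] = -60*z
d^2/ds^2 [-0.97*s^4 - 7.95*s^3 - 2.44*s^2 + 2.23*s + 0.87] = -11.64*s^2 - 47.7*s - 4.88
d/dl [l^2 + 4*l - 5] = 2*l + 4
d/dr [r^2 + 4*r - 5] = 2*r + 4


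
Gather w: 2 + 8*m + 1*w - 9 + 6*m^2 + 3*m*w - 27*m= 6*m^2 - 19*m + w*(3*m + 1) - 7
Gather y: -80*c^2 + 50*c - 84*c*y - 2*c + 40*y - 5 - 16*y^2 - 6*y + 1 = -80*c^2 + 48*c - 16*y^2 + y*(34 - 84*c) - 4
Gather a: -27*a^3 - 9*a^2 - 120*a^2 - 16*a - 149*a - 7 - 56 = -27*a^3 - 129*a^2 - 165*a - 63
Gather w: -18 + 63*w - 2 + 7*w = 70*w - 20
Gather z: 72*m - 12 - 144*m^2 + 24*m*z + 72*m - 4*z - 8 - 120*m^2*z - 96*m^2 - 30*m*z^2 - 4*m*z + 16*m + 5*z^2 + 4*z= -240*m^2 + 160*m + z^2*(5 - 30*m) + z*(-120*m^2 + 20*m) - 20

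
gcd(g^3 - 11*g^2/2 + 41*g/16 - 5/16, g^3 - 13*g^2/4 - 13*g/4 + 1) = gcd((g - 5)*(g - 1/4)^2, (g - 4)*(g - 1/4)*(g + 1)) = g - 1/4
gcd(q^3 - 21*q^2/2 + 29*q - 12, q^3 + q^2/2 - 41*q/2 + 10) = q^2 - 9*q/2 + 2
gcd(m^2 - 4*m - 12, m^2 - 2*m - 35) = 1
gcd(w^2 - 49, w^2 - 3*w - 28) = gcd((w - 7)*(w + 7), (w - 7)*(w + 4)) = w - 7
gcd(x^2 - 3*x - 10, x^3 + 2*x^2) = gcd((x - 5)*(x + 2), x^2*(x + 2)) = x + 2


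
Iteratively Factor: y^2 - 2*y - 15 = (y + 3)*(y - 5)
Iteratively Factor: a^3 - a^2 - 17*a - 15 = (a - 5)*(a^2 + 4*a + 3) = (a - 5)*(a + 1)*(a + 3)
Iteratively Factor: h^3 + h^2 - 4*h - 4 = (h + 1)*(h^2 - 4) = (h + 1)*(h + 2)*(h - 2)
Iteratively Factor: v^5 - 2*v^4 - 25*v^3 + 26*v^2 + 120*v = (v + 2)*(v^4 - 4*v^3 - 17*v^2 + 60*v) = (v + 2)*(v + 4)*(v^3 - 8*v^2 + 15*v) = (v - 3)*(v + 2)*(v + 4)*(v^2 - 5*v) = (v - 5)*(v - 3)*(v + 2)*(v + 4)*(v)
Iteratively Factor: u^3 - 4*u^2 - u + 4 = (u + 1)*(u^2 - 5*u + 4) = (u - 1)*(u + 1)*(u - 4)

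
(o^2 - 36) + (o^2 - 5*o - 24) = 2*o^2 - 5*o - 60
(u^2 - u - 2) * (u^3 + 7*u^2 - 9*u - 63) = u^5 + 6*u^4 - 18*u^3 - 68*u^2 + 81*u + 126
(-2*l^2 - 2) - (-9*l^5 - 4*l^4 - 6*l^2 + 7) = 9*l^5 + 4*l^4 + 4*l^2 - 9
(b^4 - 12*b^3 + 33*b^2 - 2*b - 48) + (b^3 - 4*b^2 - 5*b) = b^4 - 11*b^3 + 29*b^2 - 7*b - 48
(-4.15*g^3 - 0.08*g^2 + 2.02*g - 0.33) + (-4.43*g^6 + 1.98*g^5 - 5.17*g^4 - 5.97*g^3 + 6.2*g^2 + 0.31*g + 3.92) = -4.43*g^6 + 1.98*g^5 - 5.17*g^4 - 10.12*g^3 + 6.12*g^2 + 2.33*g + 3.59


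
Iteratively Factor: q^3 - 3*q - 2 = (q + 1)*(q^2 - q - 2) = (q - 2)*(q + 1)*(q + 1)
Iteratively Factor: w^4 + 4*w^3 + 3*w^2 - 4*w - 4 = (w + 2)*(w^3 + 2*w^2 - w - 2) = (w + 1)*(w + 2)*(w^2 + w - 2) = (w + 1)*(w + 2)^2*(w - 1)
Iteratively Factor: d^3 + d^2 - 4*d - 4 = (d + 1)*(d^2 - 4) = (d + 1)*(d + 2)*(d - 2)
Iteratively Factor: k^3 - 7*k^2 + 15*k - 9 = (k - 3)*(k^2 - 4*k + 3) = (k - 3)*(k - 1)*(k - 3)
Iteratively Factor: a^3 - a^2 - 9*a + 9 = (a - 1)*(a^2 - 9) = (a - 1)*(a + 3)*(a - 3)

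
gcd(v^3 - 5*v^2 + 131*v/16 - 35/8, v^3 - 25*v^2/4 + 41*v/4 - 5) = v - 5/4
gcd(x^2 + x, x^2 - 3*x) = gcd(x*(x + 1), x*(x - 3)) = x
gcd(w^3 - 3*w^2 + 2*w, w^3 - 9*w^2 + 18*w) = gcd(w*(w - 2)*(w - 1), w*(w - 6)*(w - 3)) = w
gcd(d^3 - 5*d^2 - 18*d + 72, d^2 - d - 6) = d - 3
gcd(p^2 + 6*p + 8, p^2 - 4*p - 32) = p + 4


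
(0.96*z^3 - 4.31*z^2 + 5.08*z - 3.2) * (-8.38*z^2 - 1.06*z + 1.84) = -8.0448*z^5 + 35.1002*z^4 - 36.2354*z^3 + 13.5008*z^2 + 12.7392*z - 5.888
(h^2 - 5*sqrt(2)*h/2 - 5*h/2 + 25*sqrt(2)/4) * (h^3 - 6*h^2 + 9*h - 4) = h^5 - 17*h^4/2 - 5*sqrt(2)*h^4/2 + 24*h^3 + 85*sqrt(2)*h^3/4 - 60*sqrt(2)*h^2 - 53*h^2/2 + 10*h + 265*sqrt(2)*h/4 - 25*sqrt(2)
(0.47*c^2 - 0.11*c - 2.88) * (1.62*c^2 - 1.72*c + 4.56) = 0.7614*c^4 - 0.9866*c^3 - 2.3332*c^2 + 4.452*c - 13.1328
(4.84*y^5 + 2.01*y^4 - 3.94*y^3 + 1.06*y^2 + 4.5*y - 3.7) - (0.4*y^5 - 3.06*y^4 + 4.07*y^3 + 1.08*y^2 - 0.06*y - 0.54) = 4.44*y^5 + 5.07*y^4 - 8.01*y^3 - 0.02*y^2 + 4.56*y - 3.16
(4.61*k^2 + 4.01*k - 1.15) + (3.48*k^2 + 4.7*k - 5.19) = 8.09*k^2 + 8.71*k - 6.34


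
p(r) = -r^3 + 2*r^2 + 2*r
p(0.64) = 1.84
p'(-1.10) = -6.03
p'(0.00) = 2.00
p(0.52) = 1.44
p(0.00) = 0.00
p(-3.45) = 57.97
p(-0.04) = -0.08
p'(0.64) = 3.33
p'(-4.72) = -83.72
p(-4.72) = 140.27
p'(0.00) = 2.00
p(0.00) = 0.00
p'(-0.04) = 1.84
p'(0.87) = 3.21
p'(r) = -3*r^2 + 4*r + 2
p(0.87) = 2.60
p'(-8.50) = -248.75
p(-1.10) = 1.55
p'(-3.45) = -47.51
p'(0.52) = 3.27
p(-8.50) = 741.62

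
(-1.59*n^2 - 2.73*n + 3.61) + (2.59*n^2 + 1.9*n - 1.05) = 1.0*n^2 - 0.83*n + 2.56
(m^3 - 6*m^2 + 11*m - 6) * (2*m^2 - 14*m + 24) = 2*m^5 - 26*m^4 + 130*m^3 - 310*m^2 + 348*m - 144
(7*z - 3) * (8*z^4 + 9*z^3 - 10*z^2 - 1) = 56*z^5 + 39*z^4 - 97*z^3 + 30*z^2 - 7*z + 3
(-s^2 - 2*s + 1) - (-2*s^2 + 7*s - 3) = s^2 - 9*s + 4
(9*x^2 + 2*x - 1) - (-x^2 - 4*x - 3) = 10*x^2 + 6*x + 2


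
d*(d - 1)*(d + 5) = d^3 + 4*d^2 - 5*d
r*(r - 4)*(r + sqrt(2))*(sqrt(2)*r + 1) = sqrt(2)*r^4 - 4*sqrt(2)*r^3 + 3*r^3 - 12*r^2 + sqrt(2)*r^2 - 4*sqrt(2)*r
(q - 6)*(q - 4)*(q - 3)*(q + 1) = q^4 - 12*q^3 + 41*q^2 - 18*q - 72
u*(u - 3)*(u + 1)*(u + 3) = u^4 + u^3 - 9*u^2 - 9*u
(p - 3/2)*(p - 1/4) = p^2 - 7*p/4 + 3/8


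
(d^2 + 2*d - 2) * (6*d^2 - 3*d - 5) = 6*d^4 + 9*d^3 - 23*d^2 - 4*d + 10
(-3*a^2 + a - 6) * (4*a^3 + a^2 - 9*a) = -12*a^5 + a^4 + 4*a^3 - 15*a^2 + 54*a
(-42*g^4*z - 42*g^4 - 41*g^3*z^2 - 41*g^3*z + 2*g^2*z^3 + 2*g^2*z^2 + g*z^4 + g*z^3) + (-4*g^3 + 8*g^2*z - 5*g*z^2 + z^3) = -42*g^4*z - 42*g^4 - 41*g^3*z^2 - 41*g^3*z - 4*g^3 + 2*g^2*z^3 + 2*g^2*z^2 + 8*g^2*z + g*z^4 + g*z^3 - 5*g*z^2 + z^3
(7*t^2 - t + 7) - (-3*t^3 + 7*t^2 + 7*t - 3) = 3*t^3 - 8*t + 10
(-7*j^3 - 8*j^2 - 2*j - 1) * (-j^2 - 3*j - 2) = 7*j^5 + 29*j^4 + 40*j^3 + 23*j^2 + 7*j + 2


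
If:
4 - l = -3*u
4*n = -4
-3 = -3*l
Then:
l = 1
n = -1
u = -1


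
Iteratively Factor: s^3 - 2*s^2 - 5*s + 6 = (s + 2)*(s^2 - 4*s + 3) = (s - 1)*(s + 2)*(s - 3)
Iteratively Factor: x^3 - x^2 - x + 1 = (x + 1)*(x^2 - 2*x + 1) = (x - 1)*(x + 1)*(x - 1)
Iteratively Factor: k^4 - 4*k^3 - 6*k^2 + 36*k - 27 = (k - 1)*(k^3 - 3*k^2 - 9*k + 27) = (k - 3)*(k - 1)*(k^2 - 9) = (k - 3)*(k - 1)*(k + 3)*(k - 3)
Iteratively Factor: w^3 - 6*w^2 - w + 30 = (w + 2)*(w^2 - 8*w + 15) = (w - 5)*(w + 2)*(w - 3)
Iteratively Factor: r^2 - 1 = (r - 1)*(r + 1)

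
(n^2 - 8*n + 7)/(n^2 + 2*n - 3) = (n - 7)/(n + 3)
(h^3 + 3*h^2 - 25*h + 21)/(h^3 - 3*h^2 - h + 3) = (h + 7)/(h + 1)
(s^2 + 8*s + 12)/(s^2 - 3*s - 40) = (s^2 + 8*s + 12)/(s^2 - 3*s - 40)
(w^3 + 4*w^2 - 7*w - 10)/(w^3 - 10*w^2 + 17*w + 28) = (w^2 + 3*w - 10)/(w^2 - 11*w + 28)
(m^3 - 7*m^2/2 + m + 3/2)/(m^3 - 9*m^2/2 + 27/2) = (2*m^2 - m - 1)/(2*m^2 - 3*m - 9)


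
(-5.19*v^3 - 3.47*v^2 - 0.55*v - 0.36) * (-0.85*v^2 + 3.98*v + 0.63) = 4.4115*v^5 - 17.7067*v^4 - 16.6128*v^3 - 4.0691*v^2 - 1.7793*v - 0.2268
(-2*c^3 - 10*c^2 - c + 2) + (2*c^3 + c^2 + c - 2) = -9*c^2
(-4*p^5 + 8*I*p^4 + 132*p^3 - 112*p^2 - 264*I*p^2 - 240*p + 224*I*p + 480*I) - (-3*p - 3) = -4*p^5 + 8*I*p^4 + 132*p^3 - 112*p^2 - 264*I*p^2 - 237*p + 224*I*p + 3 + 480*I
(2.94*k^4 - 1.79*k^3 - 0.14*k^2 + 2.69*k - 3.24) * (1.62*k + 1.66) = 4.7628*k^5 + 1.9806*k^4 - 3.1982*k^3 + 4.1254*k^2 - 0.783400000000001*k - 5.3784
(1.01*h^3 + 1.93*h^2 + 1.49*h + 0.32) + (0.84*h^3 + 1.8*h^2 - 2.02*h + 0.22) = 1.85*h^3 + 3.73*h^2 - 0.53*h + 0.54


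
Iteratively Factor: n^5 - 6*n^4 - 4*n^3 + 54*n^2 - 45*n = (n - 3)*(n^4 - 3*n^3 - 13*n^2 + 15*n) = (n - 3)*(n - 1)*(n^3 - 2*n^2 - 15*n) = (n - 5)*(n - 3)*(n - 1)*(n^2 + 3*n) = n*(n - 5)*(n - 3)*(n - 1)*(n + 3)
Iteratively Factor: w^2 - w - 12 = (w - 4)*(w + 3)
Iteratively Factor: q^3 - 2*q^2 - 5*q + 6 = (q - 1)*(q^2 - q - 6) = (q - 3)*(q - 1)*(q + 2)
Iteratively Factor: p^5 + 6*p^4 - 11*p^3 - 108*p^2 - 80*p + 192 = (p + 4)*(p^4 + 2*p^3 - 19*p^2 - 32*p + 48) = (p - 4)*(p + 4)*(p^3 + 6*p^2 + 5*p - 12) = (p - 4)*(p - 1)*(p + 4)*(p^2 + 7*p + 12) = (p - 4)*(p - 1)*(p + 3)*(p + 4)*(p + 4)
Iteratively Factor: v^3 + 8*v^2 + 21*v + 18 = (v + 2)*(v^2 + 6*v + 9) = (v + 2)*(v + 3)*(v + 3)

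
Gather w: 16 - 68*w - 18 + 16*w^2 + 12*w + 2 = 16*w^2 - 56*w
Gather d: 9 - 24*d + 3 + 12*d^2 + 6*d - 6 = 12*d^2 - 18*d + 6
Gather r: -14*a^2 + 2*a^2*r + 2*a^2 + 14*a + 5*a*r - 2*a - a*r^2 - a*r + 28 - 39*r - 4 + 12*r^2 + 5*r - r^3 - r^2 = -12*a^2 + 12*a - r^3 + r^2*(11 - a) + r*(2*a^2 + 4*a - 34) + 24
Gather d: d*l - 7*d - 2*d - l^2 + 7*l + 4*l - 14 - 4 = d*(l - 9) - l^2 + 11*l - 18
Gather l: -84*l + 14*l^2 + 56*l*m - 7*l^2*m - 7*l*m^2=l^2*(14 - 7*m) + l*(-7*m^2 + 56*m - 84)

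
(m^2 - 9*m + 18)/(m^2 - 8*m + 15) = (m - 6)/(m - 5)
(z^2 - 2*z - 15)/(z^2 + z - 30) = (z + 3)/(z + 6)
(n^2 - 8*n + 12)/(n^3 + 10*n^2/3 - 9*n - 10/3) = 3*(n - 6)/(3*n^2 + 16*n + 5)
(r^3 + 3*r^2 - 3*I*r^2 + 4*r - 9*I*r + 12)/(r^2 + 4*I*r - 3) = (r^2 + r*(3 - 4*I) - 12*I)/(r + 3*I)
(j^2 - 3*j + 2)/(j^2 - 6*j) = (j^2 - 3*j + 2)/(j*(j - 6))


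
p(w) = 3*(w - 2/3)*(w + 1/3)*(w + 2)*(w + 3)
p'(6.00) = 4242.67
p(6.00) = 7296.00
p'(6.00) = 4242.67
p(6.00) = 7296.00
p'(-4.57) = -390.22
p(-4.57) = 268.56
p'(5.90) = 4062.77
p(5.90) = 6880.77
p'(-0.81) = -8.13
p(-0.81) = 5.50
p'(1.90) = 271.46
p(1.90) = 157.91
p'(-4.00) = -204.00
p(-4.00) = 102.67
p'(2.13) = 349.72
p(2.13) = 229.12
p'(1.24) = 108.71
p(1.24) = 37.18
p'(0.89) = 54.35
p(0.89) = 9.21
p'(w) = 3*(w - 2/3)*(w + 1/3)*(w + 2) + 3*(w - 2/3)*(w + 1/3)*(w + 3) + 3*(w - 2/3)*(w + 2)*(w + 3) + 3*(w + 1/3)*(w + 2)*(w + 3) = 12*w^3 + 42*w^2 + 74*w/3 - 28/3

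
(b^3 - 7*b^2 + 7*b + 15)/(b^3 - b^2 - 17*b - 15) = (b - 3)/(b + 3)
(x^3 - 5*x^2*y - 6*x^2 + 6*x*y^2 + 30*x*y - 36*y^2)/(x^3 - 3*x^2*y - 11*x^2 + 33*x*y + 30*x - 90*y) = (x - 2*y)/(x - 5)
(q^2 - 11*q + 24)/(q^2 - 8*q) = (q - 3)/q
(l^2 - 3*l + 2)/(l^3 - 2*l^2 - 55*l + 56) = (l - 2)/(l^2 - l - 56)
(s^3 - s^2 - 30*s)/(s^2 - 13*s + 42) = s*(s + 5)/(s - 7)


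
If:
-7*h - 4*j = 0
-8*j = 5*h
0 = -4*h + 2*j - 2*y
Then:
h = 0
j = 0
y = 0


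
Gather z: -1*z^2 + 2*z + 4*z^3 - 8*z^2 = 4*z^3 - 9*z^2 + 2*z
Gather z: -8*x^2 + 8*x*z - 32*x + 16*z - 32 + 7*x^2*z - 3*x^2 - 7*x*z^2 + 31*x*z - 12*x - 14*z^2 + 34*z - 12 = -11*x^2 - 44*x + z^2*(-7*x - 14) + z*(7*x^2 + 39*x + 50) - 44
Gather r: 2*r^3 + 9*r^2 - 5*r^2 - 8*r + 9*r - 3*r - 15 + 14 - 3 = 2*r^3 + 4*r^2 - 2*r - 4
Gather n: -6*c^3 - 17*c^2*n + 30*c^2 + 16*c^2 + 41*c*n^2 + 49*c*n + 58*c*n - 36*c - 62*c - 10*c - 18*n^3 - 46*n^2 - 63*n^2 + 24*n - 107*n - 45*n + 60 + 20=-6*c^3 + 46*c^2 - 108*c - 18*n^3 + n^2*(41*c - 109) + n*(-17*c^2 + 107*c - 128) + 80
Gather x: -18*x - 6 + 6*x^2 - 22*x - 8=6*x^2 - 40*x - 14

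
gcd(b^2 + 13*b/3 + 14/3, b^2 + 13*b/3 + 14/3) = b^2 + 13*b/3 + 14/3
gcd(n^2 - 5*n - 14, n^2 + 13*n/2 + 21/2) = 1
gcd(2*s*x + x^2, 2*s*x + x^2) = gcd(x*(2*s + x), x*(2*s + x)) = 2*s*x + x^2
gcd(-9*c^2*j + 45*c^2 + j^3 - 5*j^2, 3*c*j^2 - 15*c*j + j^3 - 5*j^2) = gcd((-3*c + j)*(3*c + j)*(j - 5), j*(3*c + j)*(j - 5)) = 3*c*j - 15*c + j^2 - 5*j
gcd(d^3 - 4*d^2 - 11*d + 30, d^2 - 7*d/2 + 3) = d - 2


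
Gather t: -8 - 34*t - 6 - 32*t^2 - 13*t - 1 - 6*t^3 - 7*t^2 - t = -6*t^3 - 39*t^2 - 48*t - 15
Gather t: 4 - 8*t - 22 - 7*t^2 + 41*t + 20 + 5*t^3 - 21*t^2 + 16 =5*t^3 - 28*t^2 + 33*t + 18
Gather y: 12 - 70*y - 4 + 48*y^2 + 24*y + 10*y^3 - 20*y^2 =10*y^3 + 28*y^2 - 46*y + 8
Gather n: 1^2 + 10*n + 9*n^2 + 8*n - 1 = 9*n^2 + 18*n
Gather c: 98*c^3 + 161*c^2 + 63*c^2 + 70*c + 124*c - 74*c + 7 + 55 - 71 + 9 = 98*c^3 + 224*c^2 + 120*c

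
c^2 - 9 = (c - 3)*(c + 3)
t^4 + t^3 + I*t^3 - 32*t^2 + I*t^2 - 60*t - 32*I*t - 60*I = (t - 6)*(t + 2)*(t + 5)*(t + I)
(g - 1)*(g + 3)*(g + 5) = g^3 + 7*g^2 + 7*g - 15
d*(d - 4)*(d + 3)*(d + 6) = d^4 + 5*d^3 - 18*d^2 - 72*d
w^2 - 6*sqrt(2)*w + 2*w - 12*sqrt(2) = (w + 2)*(w - 6*sqrt(2))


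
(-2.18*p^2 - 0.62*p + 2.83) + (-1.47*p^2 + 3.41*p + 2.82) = -3.65*p^2 + 2.79*p + 5.65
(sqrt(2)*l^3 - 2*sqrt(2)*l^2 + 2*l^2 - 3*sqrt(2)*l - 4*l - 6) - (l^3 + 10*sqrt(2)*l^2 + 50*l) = -l^3 + sqrt(2)*l^3 - 12*sqrt(2)*l^2 + 2*l^2 - 54*l - 3*sqrt(2)*l - 6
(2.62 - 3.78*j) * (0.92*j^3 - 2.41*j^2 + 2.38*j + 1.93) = -3.4776*j^4 + 11.5202*j^3 - 15.3106*j^2 - 1.0598*j + 5.0566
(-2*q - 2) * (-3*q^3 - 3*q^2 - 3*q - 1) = 6*q^4 + 12*q^3 + 12*q^2 + 8*q + 2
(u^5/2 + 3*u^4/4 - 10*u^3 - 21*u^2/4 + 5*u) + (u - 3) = u^5/2 + 3*u^4/4 - 10*u^3 - 21*u^2/4 + 6*u - 3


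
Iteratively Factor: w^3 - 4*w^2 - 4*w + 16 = (w + 2)*(w^2 - 6*w + 8) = (w - 4)*(w + 2)*(w - 2)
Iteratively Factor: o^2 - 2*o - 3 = (o + 1)*(o - 3)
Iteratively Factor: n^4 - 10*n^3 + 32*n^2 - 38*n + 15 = (n - 5)*(n^3 - 5*n^2 + 7*n - 3) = (n - 5)*(n - 1)*(n^2 - 4*n + 3) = (n - 5)*(n - 3)*(n - 1)*(n - 1)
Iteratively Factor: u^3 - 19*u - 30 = (u - 5)*(u^2 + 5*u + 6) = (u - 5)*(u + 3)*(u + 2)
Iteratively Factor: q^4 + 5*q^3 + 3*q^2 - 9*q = (q)*(q^3 + 5*q^2 + 3*q - 9) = q*(q + 3)*(q^2 + 2*q - 3) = q*(q - 1)*(q + 3)*(q + 3)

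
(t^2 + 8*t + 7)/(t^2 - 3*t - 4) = (t + 7)/(t - 4)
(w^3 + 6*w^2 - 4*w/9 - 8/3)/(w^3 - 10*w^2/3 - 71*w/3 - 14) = (w^2 + 16*w/3 - 4)/(w^2 - 4*w - 21)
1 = 1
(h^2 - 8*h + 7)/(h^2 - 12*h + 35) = (h - 1)/(h - 5)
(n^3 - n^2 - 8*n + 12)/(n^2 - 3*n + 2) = (n^2 + n - 6)/(n - 1)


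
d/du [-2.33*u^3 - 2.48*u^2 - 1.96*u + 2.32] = -6.99*u^2 - 4.96*u - 1.96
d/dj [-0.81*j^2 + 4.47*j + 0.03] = 4.47 - 1.62*j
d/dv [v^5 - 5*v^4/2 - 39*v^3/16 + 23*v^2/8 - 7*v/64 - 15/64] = 5*v^4 - 10*v^3 - 117*v^2/16 + 23*v/4 - 7/64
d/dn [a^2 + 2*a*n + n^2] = 2*a + 2*n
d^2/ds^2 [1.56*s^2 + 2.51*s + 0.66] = 3.12000000000000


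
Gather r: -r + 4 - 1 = 3 - r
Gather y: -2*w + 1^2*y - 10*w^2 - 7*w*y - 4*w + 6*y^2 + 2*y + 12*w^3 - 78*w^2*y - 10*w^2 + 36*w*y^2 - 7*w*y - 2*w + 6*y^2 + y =12*w^3 - 20*w^2 - 8*w + y^2*(36*w + 12) + y*(-78*w^2 - 14*w + 4)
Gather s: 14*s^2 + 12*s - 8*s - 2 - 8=14*s^2 + 4*s - 10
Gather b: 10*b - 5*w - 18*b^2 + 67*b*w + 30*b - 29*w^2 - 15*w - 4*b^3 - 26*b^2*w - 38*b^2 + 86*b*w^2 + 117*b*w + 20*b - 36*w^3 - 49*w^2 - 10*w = -4*b^3 + b^2*(-26*w - 56) + b*(86*w^2 + 184*w + 60) - 36*w^3 - 78*w^2 - 30*w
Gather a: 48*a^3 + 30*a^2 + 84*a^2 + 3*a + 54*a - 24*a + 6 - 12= 48*a^3 + 114*a^2 + 33*a - 6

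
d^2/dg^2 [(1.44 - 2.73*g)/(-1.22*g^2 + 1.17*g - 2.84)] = ((9.9018 - 19.9836*g)*(1.22*g^2 - 1.17*g + 2.84) + (2.44*g - 1.17)*(2.73*g - 1.44)*(4.88*g - 2.34))/(1.22*g^2 - 1.17*g + 2.84)^3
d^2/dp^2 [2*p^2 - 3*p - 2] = 4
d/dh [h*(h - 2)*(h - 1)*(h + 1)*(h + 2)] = 5*h^4 - 15*h^2 + 4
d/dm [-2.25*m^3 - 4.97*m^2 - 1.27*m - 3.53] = -6.75*m^2 - 9.94*m - 1.27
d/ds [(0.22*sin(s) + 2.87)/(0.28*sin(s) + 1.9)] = -0.3856*cos(s)/(0.28*sin(s) + 1.9)^2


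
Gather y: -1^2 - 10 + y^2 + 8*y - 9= y^2 + 8*y - 20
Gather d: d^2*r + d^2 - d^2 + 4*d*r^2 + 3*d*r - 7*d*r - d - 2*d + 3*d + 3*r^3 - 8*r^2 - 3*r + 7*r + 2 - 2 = d^2*r + d*(4*r^2 - 4*r) + 3*r^3 - 8*r^2 + 4*r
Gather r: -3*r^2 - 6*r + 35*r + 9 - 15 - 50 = -3*r^2 + 29*r - 56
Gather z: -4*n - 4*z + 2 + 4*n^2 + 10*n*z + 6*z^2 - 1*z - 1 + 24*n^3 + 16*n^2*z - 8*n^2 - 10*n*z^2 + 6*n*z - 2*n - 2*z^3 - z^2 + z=24*n^3 - 4*n^2 - 6*n - 2*z^3 + z^2*(5 - 10*n) + z*(16*n^2 + 16*n - 4) + 1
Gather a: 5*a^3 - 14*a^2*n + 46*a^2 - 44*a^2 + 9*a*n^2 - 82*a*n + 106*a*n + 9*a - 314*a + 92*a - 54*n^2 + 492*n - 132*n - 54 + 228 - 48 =5*a^3 + a^2*(2 - 14*n) + a*(9*n^2 + 24*n - 213) - 54*n^2 + 360*n + 126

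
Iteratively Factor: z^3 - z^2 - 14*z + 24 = (z + 4)*(z^2 - 5*z + 6) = (z - 3)*(z + 4)*(z - 2)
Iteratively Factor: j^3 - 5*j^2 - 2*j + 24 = (j + 2)*(j^2 - 7*j + 12) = (j - 3)*(j + 2)*(j - 4)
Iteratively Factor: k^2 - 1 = (k - 1)*(k + 1)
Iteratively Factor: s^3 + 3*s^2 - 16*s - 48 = (s + 3)*(s^2 - 16) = (s + 3)*(s + 4)*(s - 4)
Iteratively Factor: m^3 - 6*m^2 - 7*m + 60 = (m - 5)*(m^2 - m - 12) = (m - 5)*(m + 3)*(m - 4)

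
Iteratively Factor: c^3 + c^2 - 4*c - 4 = (c + 2)*(c^2 - c - 2) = (c + 1)*(c + 2)*(c - 2)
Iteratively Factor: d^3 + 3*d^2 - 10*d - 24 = (d - 3)*(d^2 + 6*d + 8) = (d - 3)*(d + 4)*(d + 2)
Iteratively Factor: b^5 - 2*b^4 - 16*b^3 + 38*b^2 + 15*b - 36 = (b + 1)*(b^4 - 3*b^3 - 13*b^2 + 51*b - 36) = (b - 3)*(b + 1)*(b^3 - 13*b + 12) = (b - 3)*(b - 1)*(b + 1)*(b^2 + b - 12) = (b - 3)*(b - 1)*(b + 1)*(b + 4)*(b - 3)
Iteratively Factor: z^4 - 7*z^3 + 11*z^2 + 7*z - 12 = (z - 3)*(z^3 - 4*z^2 - z + 4) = (z - 4)*(z - 3)*(z^2 - 1) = (z - 4)*(z - 3)*(z - 1)*(z + 1)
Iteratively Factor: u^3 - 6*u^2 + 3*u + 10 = (u + 1)*(u^2 - 7*u + 10) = (u - 2)*(u + 1)*(u - 5)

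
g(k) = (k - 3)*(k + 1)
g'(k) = 2*k - 2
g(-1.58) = 2.66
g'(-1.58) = -5.16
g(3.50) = 2.25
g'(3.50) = 5.00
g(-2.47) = 8.04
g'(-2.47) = -6.94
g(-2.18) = 6.11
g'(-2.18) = -6.36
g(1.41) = -3.83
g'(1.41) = 0.82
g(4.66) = 9.40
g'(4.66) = 7.32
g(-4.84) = 30.11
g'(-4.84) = -11.68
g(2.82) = -0.69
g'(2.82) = 3.64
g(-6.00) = 45.00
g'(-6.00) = -14.00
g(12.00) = 117.00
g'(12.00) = 22.00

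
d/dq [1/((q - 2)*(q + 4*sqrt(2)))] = ((2 - q)*(q + 4*sqrt(2)) - (q - 2)^2)/((q - 2)^3*(q + 4*sqrt(2))^2)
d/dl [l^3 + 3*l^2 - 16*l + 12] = 3*l^2 + 6*l - 16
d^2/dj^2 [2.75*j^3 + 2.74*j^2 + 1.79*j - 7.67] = 16.5*j + 5.48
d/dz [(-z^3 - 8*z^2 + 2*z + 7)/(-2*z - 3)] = (4*z^3 + 25*z^2 + 48*z + 8)/(4*z^2 + 12*z + 9)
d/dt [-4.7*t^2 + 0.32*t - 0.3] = 0.32 - 9.4*t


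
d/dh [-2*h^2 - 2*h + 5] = -4*h - 2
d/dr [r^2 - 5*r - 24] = 2*r - 5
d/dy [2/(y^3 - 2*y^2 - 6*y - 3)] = 2*(-3*y^2 + 4*y + 6)/(-y^3 + 2*y^2 + 6*y + 3)^2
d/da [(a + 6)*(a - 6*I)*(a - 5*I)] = 3*a^2 + a*(12 - 22*I) - 30 - 66*I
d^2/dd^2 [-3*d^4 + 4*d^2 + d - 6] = 8 - 36*d^2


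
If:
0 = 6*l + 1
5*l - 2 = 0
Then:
No Solution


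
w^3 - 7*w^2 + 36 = (w - 6)*(w - 3)*(w + 2)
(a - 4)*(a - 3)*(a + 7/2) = a^3 - 7*a^2/2 - 25*a/2 + 42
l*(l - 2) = l^2 - 2*l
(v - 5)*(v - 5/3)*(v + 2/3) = v^3 - 6*v^2 + 35*v/9 + 50/9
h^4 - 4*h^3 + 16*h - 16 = (h - 2)^3*(h + 2)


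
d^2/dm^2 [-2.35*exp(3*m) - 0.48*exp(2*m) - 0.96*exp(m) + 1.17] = (-21.15*exp(2*m) - 1.92*exp(m) - 0.96)*exp(m)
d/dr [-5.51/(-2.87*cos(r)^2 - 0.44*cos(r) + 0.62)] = (31.6274*cos(r) + 2.4244)*sin(r)/(2.87*cos(r)^2 + 0.44*cos(r) - 0.62)^2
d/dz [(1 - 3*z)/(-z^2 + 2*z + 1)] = (-3*z^2 + 2*z - 5)/(z^4 - 4*z^3 + 2*z^2 + 4*z + 1)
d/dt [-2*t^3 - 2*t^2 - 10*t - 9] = -6*t^2 - 4*t - 10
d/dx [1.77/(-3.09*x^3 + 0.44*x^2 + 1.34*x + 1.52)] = (16.4079*x^2 - 1.5576*x - 2.3718)/(-3.09*x^3 + 0.44*x^2 + 1.34*x + 1.52)^2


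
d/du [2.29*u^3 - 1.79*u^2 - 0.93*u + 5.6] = 6.87*u^2 - 3.58*u - 0.93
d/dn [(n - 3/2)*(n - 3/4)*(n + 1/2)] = n*(6*n - 7)/2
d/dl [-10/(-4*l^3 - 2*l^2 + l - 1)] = 10*(-12*l^2 - 4*l + 1)/(4*l^3 + 2*l^2 - l + 1)^2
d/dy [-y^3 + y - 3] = 1 - 3*y^2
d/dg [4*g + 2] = 4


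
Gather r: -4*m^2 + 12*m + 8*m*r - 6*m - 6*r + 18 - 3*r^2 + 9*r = -4*m^2 + 6*m - 3*r^2 + r*(8*m + 3) + 18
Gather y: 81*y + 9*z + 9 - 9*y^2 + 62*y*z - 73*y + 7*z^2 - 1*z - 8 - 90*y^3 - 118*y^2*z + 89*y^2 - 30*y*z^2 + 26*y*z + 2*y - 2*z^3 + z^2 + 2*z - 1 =-90*y^3 + y^2*(80 - 118*z) + y*(-30*z^2 + 88*z + 10) - 2*z^3 + 8*z^2 + 10*z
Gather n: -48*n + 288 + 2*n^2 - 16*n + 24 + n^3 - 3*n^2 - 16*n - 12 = n^3 - n^2 - 80*n + 300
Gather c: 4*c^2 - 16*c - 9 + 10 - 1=4*c^2 - 16*c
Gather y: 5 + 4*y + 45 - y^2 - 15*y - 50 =-y^2 - 11*y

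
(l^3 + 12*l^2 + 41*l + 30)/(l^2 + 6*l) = l + 6 + 5/l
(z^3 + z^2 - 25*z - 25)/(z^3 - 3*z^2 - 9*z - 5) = (z + 5)/(z + 1)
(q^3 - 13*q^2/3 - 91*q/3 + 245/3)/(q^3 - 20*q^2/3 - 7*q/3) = (3*q^2 + 8*q - 35)/(q*(3*q + 1))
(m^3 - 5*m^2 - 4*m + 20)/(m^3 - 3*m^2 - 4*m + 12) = (m - 5)/(m - 3)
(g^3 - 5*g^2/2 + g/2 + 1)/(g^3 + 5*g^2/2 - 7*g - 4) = (g - 1)/(g + 4)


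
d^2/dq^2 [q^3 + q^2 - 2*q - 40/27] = 6*q + 2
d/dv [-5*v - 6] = -5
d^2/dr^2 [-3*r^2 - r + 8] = -6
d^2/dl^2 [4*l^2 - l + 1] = 8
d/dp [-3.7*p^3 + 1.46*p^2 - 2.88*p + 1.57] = -11.1*p^2 + 2.92*p - 2.88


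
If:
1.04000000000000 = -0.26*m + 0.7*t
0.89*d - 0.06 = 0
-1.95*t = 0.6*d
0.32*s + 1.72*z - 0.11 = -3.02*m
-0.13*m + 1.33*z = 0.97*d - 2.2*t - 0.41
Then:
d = 0.07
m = -4.06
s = 41.96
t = -0.02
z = -0.62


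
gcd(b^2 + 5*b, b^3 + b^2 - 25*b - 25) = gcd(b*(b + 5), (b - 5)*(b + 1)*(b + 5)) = b + 5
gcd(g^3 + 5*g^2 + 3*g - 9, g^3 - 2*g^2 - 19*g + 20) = g - 1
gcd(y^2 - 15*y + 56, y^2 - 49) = y - 7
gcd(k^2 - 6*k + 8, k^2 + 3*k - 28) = k - 4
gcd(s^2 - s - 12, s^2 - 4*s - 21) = s + 3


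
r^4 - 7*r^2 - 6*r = r*(r - 3)*(r + 1)*(r + 2)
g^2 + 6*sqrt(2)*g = g*(g + 6*sqrt(2))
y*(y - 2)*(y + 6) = y^3 + 4*y^2 - 12*y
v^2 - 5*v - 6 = (v - 6)*(v + 1)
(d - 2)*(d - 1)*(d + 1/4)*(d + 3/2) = d^4 - 5*d^3/4 - 23*d^2/8 + 19*d/8 + 3/4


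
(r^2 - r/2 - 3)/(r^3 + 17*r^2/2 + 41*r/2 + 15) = (r - 2)/(r^2 + 7*r + 10)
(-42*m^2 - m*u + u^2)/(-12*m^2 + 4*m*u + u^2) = (-7*m + u)/(-2*m + u)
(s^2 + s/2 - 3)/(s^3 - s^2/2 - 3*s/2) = (s + 2)/(s*(s + 1))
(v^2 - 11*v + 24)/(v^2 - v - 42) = (-v^2 + 11*v - 24)/(-v^2 + v + 42)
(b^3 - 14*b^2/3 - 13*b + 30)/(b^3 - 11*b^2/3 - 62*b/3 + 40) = (b + 3)/(b + 4)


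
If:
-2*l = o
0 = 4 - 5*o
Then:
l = -2/5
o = 4/5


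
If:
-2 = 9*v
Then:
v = -2/9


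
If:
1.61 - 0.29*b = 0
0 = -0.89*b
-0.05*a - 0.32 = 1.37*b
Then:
No Solution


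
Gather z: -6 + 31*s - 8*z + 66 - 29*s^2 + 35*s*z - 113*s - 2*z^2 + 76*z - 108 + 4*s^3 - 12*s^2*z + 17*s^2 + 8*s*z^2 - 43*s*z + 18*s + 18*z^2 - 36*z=4*s^3 - 12*s^2 - 64*s + z^2*(8*s + 16) + z*(-12*s^2 - 8*s + 32) - 48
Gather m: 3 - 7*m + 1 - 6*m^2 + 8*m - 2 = -6*m^2 + m + 2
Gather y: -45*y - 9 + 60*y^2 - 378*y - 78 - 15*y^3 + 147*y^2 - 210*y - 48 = -15*y^3 + 207*y^2 - 633*y - 135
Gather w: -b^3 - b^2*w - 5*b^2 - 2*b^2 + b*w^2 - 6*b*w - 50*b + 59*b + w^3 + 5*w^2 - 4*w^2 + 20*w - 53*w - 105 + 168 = -b^3 - 7*b^2 + 9*b + w^3 + w^2*(b + 1) + w*(-b^2 - 6*b - 33) + 63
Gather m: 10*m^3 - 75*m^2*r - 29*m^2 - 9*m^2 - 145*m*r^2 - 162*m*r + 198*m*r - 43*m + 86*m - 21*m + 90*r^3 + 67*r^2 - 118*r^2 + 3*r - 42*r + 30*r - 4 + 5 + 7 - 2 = 10*m^3 + m^2*(-75*r - 38) + m*(-145*r^2 + 36*r + 22) + 90*r^3 - 51*r^2 - 9*r + 6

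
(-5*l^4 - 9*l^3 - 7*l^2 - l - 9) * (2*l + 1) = -10*l^5 - 23*l^4 - 23*l^3 - 9*l^2 - 19*l - 9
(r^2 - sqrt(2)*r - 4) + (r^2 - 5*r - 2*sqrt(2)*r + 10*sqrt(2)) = 2*r^2 - 5*r - 3*sqrt(2)*r - 4 + 10*sqrt(2)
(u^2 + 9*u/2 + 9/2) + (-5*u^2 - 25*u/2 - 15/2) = -4*u^2 - 8*u - 3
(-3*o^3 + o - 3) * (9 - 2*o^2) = 6*o^5 - 29*o^3 + 6*o^2 + 9*o - 27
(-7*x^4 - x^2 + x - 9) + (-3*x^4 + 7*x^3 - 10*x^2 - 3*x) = -10*x^4 + 7*x^3 - 11*x^2 - 2*x - 9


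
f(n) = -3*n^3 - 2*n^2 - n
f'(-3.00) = -70.00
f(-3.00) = 66.00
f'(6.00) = -349.00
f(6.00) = -726.00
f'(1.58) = -29.79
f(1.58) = -18.41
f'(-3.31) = -86.36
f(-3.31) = 90.19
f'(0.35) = -3.50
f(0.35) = -0.72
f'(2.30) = -57.81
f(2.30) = -49.38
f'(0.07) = -1.32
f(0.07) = -0.08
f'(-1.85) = -24.40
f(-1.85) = 14.00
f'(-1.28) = -10.63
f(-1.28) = 4.29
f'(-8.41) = -603.91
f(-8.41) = 1651.42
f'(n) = -9*n^2 - 4*n - 1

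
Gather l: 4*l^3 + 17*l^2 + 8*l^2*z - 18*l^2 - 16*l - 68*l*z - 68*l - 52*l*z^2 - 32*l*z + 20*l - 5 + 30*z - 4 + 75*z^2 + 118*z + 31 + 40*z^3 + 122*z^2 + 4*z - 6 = 4*l^3 + l^2*(8*z - 1) + l*(-52*z^2 - 100*z - 64) + 40*z^3 + 197*z^2 + 152*z + 16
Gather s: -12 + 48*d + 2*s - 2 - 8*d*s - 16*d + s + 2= 32*d + s*(3 - 8*d) - 12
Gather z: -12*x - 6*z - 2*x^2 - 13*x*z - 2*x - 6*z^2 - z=-2*x^2 - 14*x - 6*z^2 + z*(-13*x - 7)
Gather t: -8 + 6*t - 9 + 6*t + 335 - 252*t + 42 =360 - 240*t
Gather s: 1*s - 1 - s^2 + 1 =-s^2 + s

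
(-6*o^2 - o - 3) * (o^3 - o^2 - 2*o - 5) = -6*o^5 + 5*o^4 + 10*o^3 + 35*o^2 + 11*o + 15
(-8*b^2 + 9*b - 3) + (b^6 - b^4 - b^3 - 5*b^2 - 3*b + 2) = b^6 - b^4 - b^3 - 13*b^2 + 6*b - 1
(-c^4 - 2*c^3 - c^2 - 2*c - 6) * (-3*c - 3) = 3*c^5 + 9*c^4 + 9*c^3 + 9*c^2 + 24*c + 18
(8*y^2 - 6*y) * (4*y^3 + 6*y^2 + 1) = 32*y^5 + 24*y^4 - 36*y^3 + 8*y^2 - 6*y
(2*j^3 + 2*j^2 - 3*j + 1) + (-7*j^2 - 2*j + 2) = 2*j^3 - 5*j^2 - 5*j + 3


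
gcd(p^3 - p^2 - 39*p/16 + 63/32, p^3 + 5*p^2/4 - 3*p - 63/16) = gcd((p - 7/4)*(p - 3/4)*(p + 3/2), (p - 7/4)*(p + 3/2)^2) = p^2 - p/4 - 21/8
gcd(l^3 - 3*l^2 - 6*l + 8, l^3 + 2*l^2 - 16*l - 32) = l^2 - 2*l - 8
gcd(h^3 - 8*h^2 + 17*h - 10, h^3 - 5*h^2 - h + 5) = h^2 - 6*h + 5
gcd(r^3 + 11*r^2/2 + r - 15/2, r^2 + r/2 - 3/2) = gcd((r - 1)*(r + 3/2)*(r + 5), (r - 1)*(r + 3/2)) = r^2 + r/2 - 3/2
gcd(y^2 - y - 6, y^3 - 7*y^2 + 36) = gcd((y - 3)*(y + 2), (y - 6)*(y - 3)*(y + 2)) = y^2 - y - 6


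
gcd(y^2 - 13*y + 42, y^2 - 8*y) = 1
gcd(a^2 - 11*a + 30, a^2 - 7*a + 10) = a - 5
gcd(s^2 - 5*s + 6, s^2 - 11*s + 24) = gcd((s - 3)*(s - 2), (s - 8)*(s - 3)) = s - 3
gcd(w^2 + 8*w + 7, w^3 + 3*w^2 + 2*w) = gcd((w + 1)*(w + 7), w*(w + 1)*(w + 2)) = w + 1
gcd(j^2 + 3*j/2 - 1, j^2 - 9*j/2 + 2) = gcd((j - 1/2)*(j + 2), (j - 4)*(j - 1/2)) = j - 1/2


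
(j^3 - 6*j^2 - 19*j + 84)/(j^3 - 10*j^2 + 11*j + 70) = (j^2 + j - 12)/(j^2 - 3*j - 10)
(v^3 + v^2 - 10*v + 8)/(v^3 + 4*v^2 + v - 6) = (v^2 + 2*v - 8)/(v^2 + 5*v + 6)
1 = 1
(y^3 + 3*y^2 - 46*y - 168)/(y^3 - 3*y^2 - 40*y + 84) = (y + 4)/(y - 2)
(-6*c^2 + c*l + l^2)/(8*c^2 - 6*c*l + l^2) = (-3*c - l)/(4*c - l)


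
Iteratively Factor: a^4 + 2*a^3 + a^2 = (a)*(a^3 + 2*a^2 + a) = a^2*(a^2 + 2*a + 1) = a^2*(a + 1)*(a + 1)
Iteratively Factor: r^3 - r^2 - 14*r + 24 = (r + 4)*(r^2 - 5*r + 6) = (r - 3)*(r + 4)*(r - 2)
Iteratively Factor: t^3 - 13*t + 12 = (t + 4)*(t^2 - 4*t + 3) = (t - 3)*(t + 4)*(t - 1)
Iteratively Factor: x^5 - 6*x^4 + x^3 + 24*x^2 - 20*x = (x + 2)*(x^4 - 8*x^3 + 17*x^2 - 10*x) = x*(x + 2)*(x^3 - 8*x^2 + 17*x - 10) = x*(x - 5)*(x + 2)*(x^2 - 3*x + 2) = x*(x - 5)*(x - 1)*(x + 2)*(x - 2)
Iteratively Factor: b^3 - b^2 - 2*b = (b - 2)*(b^2 + b) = b*(b - 2)*(b + 1)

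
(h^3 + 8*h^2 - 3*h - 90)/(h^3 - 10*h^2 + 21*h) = (h^2 + 11*h + 30)/(h*(h - 7))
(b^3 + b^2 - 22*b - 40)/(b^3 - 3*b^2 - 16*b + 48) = (b^2 - 3*b - 10)/(b^2 - 7*b + 12)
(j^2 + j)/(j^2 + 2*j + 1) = j/(j + 1)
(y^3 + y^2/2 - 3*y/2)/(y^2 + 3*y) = (2*y^2 + y - 3)/(2*(y + 3))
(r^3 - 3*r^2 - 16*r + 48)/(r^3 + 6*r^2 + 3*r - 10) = (r^3 - 3*r^2 - 16*r + 48)/(r^3 + 6*r^2 + 3*r - 10)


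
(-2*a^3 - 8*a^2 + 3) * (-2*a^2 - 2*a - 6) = 4*a^5 + 20*a^4 + 28*a^3 + 42*a^2 - 6*a - 18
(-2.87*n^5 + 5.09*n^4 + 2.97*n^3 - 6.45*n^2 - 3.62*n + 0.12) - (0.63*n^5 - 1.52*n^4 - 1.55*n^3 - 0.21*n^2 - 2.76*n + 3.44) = -3.5*n^5 + 6.61*n^4 + 4.52*n^3 - 6.24*n^2 - 0.86*n - 3.32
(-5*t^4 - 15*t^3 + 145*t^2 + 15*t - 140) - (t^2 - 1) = -5*t^4 - 15*t^3 + 144*t^2 + 15*t - 139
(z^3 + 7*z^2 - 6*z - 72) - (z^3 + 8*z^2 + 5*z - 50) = -z^2 - 11*z - 22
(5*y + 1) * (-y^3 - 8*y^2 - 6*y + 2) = -5*y^4 - 41*y^3 - 38*y^2 + 4*y + 2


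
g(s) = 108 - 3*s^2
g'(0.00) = 0.00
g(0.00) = 108.00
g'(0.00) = 0.00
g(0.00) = 108.00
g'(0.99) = -5.94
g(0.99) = 105.06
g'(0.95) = -5.70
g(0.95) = 105.29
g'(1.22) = -7.32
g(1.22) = 103.53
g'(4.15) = -24.90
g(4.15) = 56.33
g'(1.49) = -8.94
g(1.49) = 101.34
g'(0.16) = -0.96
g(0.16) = 107.92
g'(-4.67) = 28.02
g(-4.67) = 42.57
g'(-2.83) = 16.98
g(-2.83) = 83.97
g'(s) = -6*s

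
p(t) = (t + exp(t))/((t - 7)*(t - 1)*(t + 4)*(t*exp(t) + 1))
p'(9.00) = 0.00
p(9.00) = 0.00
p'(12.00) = 0.00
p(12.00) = 0.00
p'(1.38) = 0.23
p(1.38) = -0.07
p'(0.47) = 0.13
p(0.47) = 0.08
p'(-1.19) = 0.03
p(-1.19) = -0.03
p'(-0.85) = 0.05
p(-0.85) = -0.01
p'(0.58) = 0.20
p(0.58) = 0.09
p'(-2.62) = 0.04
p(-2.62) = -0.07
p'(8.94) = -0.00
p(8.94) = 0.00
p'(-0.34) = 0.06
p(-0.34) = 0.01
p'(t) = (t + exp(t))*(-t*exp(t) - exp(t))/((t - 7)*(t - 1)*(t + 4)*(t*exp(t) + 1)^2) + (exp(t) + 1)/((t - 7)*(t - 1)*(t + 4)*(t*exp(t) + 1)) - (t + exp(t))/((t - 7)*(t - 1)*(t + 4)^2*(t*exp(t) + 1)) - (t + exp(t))/((t - 7)*(t - 1)^2*(t + 4)*(t*exp(t) + 1)) - (t + exp(t))/((t - 7)^2*(t - 1)*(t + 4)*(t*exp(t) + 1))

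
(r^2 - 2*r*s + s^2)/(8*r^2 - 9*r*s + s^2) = (r - s)/(8*r - s)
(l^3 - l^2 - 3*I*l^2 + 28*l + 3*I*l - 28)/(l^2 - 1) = (l^2 - 3*I*l + 28)/(l + 1)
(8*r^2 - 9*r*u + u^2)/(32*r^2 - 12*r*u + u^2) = (r - u)/(4*r - u)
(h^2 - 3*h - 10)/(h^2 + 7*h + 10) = (h - 5)/(h + 5)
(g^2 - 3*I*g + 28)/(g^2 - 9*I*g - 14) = (g + 4*I)/(g - 2*I)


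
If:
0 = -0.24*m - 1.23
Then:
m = -5.12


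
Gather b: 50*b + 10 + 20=50*b + 30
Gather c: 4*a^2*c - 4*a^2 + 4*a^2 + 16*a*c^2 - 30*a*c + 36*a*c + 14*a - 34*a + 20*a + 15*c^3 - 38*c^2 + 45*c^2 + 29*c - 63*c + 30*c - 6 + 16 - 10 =15*c^3 + c^2*(16*a + 7) + c*(4*a^2 + 6*a - 4)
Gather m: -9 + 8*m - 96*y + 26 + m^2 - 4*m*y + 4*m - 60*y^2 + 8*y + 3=m^2 + m*(12 - 4*y) - 60*y^2 - 88*y + 20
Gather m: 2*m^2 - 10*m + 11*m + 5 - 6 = 2*m^2 + m - 1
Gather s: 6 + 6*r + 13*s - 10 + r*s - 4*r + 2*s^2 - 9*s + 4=2*r + 2*s^2 + s*(r + 4)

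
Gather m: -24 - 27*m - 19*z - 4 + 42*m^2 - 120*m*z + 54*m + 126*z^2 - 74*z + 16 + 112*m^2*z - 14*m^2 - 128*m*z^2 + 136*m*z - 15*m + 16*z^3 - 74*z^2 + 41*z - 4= m^2*(112*z + 28) + m*(-128*z^2 + 16*z + 12) + 16*z^3 + 52*z^2 - 52*z - 16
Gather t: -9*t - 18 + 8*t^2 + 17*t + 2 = 8*t^2 + 8*t - 16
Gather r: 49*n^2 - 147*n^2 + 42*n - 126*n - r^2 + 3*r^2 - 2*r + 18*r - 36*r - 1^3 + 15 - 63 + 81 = -98*n^2 - 84*n + 2*r^2 - 20*r + 32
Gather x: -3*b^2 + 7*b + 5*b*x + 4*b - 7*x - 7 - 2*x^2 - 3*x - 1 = -3*b^2 + 11*b - 2*x^2 + x*(5*b - 10) - 8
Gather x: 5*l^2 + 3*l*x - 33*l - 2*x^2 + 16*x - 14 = 5*l^2 - 33*l - 2*x^2 + x*(3*l + 16) - 14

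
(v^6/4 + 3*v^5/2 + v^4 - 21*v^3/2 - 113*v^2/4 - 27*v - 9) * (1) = v^6/4 + 3*v^5/2 + v^4 - 21*v^3/2 - 113*v^2/4 - 27*v - 9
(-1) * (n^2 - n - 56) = -n^2 + n + 56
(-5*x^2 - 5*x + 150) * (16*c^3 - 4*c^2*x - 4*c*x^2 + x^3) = -80*c^3*x^2 - 80*c^3*x + 2400*c^3 + 20*c^2*x^3 + 20*c^2*x^2 - 600*c^2*x + 20*c*x^4 + 20*c*x^3 - 600*c*x^2 - 5*x^5 - 5*x^4 + 150*x^3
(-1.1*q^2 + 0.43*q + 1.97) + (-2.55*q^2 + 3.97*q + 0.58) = -3.65*q^2 + 4.4*q + 2.55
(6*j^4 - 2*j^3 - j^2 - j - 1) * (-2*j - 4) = -12*j^5 - 20*j^4 + 10*j^3 + 6*j^2 + 6*j + 4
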